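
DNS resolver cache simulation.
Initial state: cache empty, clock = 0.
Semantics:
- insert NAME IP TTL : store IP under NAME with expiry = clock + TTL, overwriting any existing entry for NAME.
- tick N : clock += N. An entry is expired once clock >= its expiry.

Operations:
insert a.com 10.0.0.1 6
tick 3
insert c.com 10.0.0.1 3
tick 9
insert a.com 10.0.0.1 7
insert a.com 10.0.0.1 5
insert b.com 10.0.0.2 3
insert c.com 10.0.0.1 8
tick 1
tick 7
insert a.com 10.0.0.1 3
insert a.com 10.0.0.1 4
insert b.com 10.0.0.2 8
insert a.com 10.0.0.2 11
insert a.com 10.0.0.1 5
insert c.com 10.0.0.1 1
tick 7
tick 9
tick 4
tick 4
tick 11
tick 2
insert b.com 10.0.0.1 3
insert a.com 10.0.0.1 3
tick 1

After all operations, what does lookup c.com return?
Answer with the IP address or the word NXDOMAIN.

Op 1: insert a.com -> 10.0.0.1 (expiry=0+6=6). clock=0
Op 2: tick 3 -> clock=3.
Op 3: insert c.com -> 10.0.0.1 (expiry=3+3=6). clock=3
Op 4: tick 9 -> clock=12. purged={a.com,c.com}
Op 5: insert a.com -> 10.0.0.1 (expiry=12+7=19). clock=12
Op 6: insert a.com -> 10.0.0.1 (expiry=12+5=17). clock=12
Op 7: insert b.com -> 10.0.0.2 (expiry=12+3=15). clock=12
Op 8: insert c.com -> 10.0.0.1 (expiry=12+8=20). clock=12
Op 9: tick 1 -> clock=13.
Op 10: tick 7 -> clock=20. purged={a.com,b.com,c.com}
Op 11: insert a.com -> 10.0.0.1 (expiry=20+3=23). clock=20
Op 12: insert a.com -> 10.0.0.1 (expiry=20+4=24). clock=20
Op 13: insert b.com -> 10.0.0.2 (expiry=20+8=28). clock=20
Op 14: insert a.com -> 10.0.0.2 (expiry=20+11=31). clock=20
Op 15: insert a.com -> 10.0.0.1 (expiry=20+5=25). clock=20
Op 16: insert c.com -> 10.0.0.1 (expiry=20+1=21). clock=20
Op 17: tick 7 -> clock=27. purged={a.com,c.com}
Op 18: tick 9 -> clock=36. purged={b.com}
Op 19: tick 4 -> clock=40.
Op 20: tick 4 -> clock=44.
Op 21: tick 11 -> clock=55.
Op 22: tick 2 -> clock=57.
Op 23: insert b.com -> 10.0.0.1 (expiry=57+3=60). clock=57
Op 24: insert a.com -> 10.0.0.1 (expiry=57+3=60). clock=57
Op 25: tick 1 -> clock=58.
lookup c.com: not in cache (expired or never inserted)

Answer: NXDOMAIN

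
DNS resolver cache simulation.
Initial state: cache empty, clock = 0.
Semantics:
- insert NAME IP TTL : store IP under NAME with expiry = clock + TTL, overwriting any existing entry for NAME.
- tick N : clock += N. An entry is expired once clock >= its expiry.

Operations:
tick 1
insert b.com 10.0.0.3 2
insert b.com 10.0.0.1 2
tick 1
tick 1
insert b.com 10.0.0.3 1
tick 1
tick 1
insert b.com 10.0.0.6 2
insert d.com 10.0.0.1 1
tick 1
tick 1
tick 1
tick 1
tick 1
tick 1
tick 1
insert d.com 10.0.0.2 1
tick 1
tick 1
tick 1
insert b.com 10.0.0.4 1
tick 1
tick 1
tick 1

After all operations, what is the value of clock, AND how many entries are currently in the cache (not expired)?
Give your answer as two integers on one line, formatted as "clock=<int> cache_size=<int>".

Op 1: tick 1 -> clock=1.
Op 2: insert b.com -> 10.0.0.3 (expiry=1+2=3). clock=1
Op 3: insert b.com -> 10.0.0.1 (expiry=1+2=3). clock=1
Op 4: tick 1 -> clock=2.
Op 5: tick 1 -> clock=3. purged={b.com}
Op 6: insert b.com -> 10.0.0.3 (expiry=3+1=4). clock=3
Op 7: tick 1 -> clock=4. purged={b.com}
Op 8: tick 1 -> clock=5.
Op 9: insert b.com -> 10.0.0.6 (expiry=5+2=7). clock=5
Op 10: insert d.com -> 10.0.0.1 (expiry=5+1=6). clock=5
Op 11: tick 1 -> clock=6. purged={d.com}
Op 12: tick 1 -> clock=7. purged={b.com}
Op 13: tick 1 -> clock=8.
Op 14: tick 1 -> clock=9.
Op 15: tick 1 -> clock=10.
Op 16: tick 1 -> clock=11.
Op 17: tick 1 -> clock=12.
Op 18: insert d.com -> 10.0.0.2 (expiry=12+1=13). clock=12
Op 19: tick 1 -> clock=13. purged={d.com}
Op 20: tick 1 -> clock=14.
Op 21: tick 1 -> clock=15.
Op 22: insert b.com -> 10.0.0.4 (expiry=15+1=16). clock=15
Op 23: tick 1 -> clock=16. purged={b.com}
Op 24: tick 1 -> clock=17.
Op 25: tick 1 -> clock=18.
Final clock = 18
Final cache (unexpired): {} -> size=0

Answer: clock=18 cache_size=0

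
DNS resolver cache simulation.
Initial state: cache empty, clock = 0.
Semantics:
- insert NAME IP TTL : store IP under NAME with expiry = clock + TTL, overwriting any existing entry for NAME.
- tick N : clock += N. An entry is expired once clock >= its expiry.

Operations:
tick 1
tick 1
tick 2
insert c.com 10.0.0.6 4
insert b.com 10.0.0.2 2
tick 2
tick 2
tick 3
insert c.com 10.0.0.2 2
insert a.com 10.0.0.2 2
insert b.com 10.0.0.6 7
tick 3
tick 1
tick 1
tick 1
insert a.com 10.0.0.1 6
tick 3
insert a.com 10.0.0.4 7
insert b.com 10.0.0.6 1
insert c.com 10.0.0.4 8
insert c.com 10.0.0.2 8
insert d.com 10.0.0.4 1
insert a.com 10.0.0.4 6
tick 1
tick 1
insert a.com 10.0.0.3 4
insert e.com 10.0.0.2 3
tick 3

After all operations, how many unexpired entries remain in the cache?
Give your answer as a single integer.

Op 1: tick 1 -> clock=1.
Op 2: tick 1 -> clock=2.
Op 3: tick 2 -> clock=4.
Op 4: insert c.com -> 10.0.0.6 (expiry=4+4=8). clock=4
Op 5: insert b.com -> 10.0.0.2 (expiry=4+2=6). clock=4
Op 6: tick 2 -> clock=6. purged={b.com}
Op 7: tick 2 -> clock=8. purged={c.com}
Op 8: tick 3 -> clock=11.
Op 9: insert c.com -> 10.0.0.2 (expiry=11+2=13). clock=11
Op 10: insert a.com -> 10.0.0.2 (expiry=11+2=13). clock=11
Op 11: insert b.com -> 10.0.0.6 (expiry=11+7=18). clock=11
Op 12: tick 3 -> clock=14. purged={a.com,c.com}
Op 13: tick 1 -> clock=15.
Op 14: tick 1 -> clock=16.
Op 15: tick 1 -> clock=17.
Op 16: insert a.com -> 10.0.0.1 (expiry=17+6=23). clock=17
Op 17: tick 3 -> clock=20. purged={b.com}
Op 18: insert a.com -> 10.0.0.4 (expiry=20+7=27). clock=20
Op 19: insert b.com -> 10.0.0.6 (expiry=20+1=21). clock=20
Op 20: insert c.com -> 10.0.0.4 (expiry=20+8=28). clock=20
Op 21: insert c.com -> 10.0.0.2 (expiry=20+8=28). clock=20
Op 22: insert d.com -> 10.0.0.4 (expiry=20+1=21). clock=20
Op 23: insert a.com -> 10.0.0.4 (expiry=20+6=26). clock=20
Op 24: tick 1 -> clock=21. purged={b.com,d.com}
Op 25: tick 1 -> clock=22.
Op 26: insert a.com -> 10.0.0.3 (expiry=22+4=26). clock=22
Op 27: insert e.com -> 10.0.0.2 (expiry=22+3=25). clock=22
Op 28: tick 3 -> clock=25. purged={e.com}
Final cache (unexpired): {a.com,c.com} -> size=2

Answer: 2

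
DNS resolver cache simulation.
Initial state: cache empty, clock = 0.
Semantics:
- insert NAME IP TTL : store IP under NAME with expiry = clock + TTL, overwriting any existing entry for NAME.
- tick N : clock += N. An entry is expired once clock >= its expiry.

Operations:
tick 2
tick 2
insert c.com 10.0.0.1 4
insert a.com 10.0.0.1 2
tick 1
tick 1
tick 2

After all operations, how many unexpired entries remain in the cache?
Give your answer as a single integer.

Answer: 0

Derivation:
Op 1: tick 2 -> clock=2.
Op 2: tick 2 -> clock=4.
Op 3: insert c.com -> 10.0.0.1 (expiry=4+4=8). clock=4
Op 4: insert a.com -> 10.0.0.1 (expiry=4+2=6). clock=4
Op 5: tick 1 -> clock=5.
Op 6: tick 1 -> clock=6. purged={a.com}
Op 7: tick 2 -> clock=8. purged={c.com}
Final cache (unexpired): {} -> size=0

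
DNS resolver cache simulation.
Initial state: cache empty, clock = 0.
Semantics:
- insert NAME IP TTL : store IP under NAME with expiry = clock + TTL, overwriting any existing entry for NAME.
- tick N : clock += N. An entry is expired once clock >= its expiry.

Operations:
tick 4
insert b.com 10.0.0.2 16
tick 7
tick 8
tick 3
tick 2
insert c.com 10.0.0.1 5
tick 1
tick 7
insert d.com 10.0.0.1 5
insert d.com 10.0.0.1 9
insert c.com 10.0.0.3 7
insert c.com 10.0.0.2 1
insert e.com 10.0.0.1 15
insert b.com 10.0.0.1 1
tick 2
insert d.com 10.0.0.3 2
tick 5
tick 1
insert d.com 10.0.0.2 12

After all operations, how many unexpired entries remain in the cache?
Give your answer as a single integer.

Op 1: tick 4 -> clock=4.
Op 2: insert b.com -> 10.0.0.2 (expiry=4+16=20). clock=4
Op 3: tick 7 -> clock=11.
Op 4: tick 8 -> clock=19.
Op 5: tick 3 -> clock=22. purged={b.com}
Op 6: tick 2 -> clock=24.
Op 7: insert c.com -> 10.0.0.1 (expiry=24+5=29). clock=24
Op 8: tick 1 -> clock=25.
Op 9: tick 7 -> clock=32. purged={c.com}
Op 10: insert d.com -> 10.0.0.1 (expiry=32+5=37). clock=32
Op 11: insert d.com -> 10.0.0.1 (expiry=32+9=41). clock=32
Op 12: insert c.com -> 10.0.0.3 (expiry=32+7=39). clock=32
Op 13: insert c.com -> 10.0.0.2 (expiry=32+1=33). clock=32
Op 14: insert e.com -> 10.0.0.1 (expiry=32+15=47). clock=32
Op 15: insert b.com -> 10.0.0.1 (expiry=32+1=33). clock=32
Op 16: tick 2 -> clock=34. purged={b.com,c.com}
Op 17: insert d.com -> 10.0.0.3 (expiry=34+2=36). clock=34
Op 18: tick 5 -> clock=39. purged={d.com}
Op 19: tick 1 -> clock=40.
Op 20: insert d.com -> 10.0.0.2 (expiry=40+12=52). clock=40
Final cache (unexpired): {d.com,e.com} -> size=2

Answer: 2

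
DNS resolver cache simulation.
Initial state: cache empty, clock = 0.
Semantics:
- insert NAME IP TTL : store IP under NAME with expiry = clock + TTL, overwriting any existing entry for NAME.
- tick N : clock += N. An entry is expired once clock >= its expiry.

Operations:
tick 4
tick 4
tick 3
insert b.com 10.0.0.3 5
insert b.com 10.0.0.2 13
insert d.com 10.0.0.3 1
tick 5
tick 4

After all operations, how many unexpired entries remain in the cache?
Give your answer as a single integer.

Op 1: tick 4 -> clock=4.
Op 2: tick 4 -> clock=8.
Op 3: tick 3 -> clock=11.
Op 4: insert b.com -> 10.0.0.3 (expiry=11+5=16). clock=11
Op 5: insert b.com -> 10.0.0.2 (expiry=11+13=24). clock=11
Op 6: insert d.com -> 10.0.0.3 (expiry=11+1=12). clock=11
Op 7: tick 5 -> clock=16. purged={d.com}
Op 8: tick 4 -> clock=20.
Final cache (unexpired): {b.com} -> size=1

Answer: 1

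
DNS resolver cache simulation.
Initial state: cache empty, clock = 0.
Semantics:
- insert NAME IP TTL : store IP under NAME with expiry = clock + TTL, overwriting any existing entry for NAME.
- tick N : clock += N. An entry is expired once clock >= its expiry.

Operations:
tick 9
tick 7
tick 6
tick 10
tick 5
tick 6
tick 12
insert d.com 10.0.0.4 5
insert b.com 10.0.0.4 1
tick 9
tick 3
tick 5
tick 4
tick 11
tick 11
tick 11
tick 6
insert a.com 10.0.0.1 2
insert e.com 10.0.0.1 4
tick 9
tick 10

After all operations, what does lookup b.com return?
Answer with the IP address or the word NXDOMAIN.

Answer: NXDOMAIN

Derivation:
Op 1: tick 9 -> clock=9.
Op 2: tick 7 -> clock=16.
Op 3: tick 6 -> clock=22.
Op 4: tick 10 -> clock=32.
Op 5: tick 5 -> clock=37.
Op 6: tick 6 -> clock=43.
Op 7: tick 12 -> clock=55.
Op 8: insert d.com -> 10.0.0.4 (expiry=55+5=60). clock=55
Op 9: insert b.com -> 10.0.0.4 (expiry=55+1=56). clock=55
Op 10: tick 9 -> clock=64. purged={b.com,d.com}
Op 11: tick 3 -> clock=67.
Op 12: tick 5 -> clock=72.
Op 13: tick 4 -> clock=76.
Op 14: tick 11 -> clock=87.
Op 15: tick 11 -> clock=98.
Op 16: tick 11 -> clock=109.
Op 17: tick 6 -> clock=115.
Op 18: insert a.com -> 10.0.0.1 (expiry=115+2=117). clock=115
Op 19: insert e.com -> 10.0.0.1 (expiry=115+4=119). clock=115
Op 20: tick 9 -> clock=124. purged={a.com,e.com}
Op 21: tick 10 -> clock=134.
lookup b.com: not in cache (expired or never inserted)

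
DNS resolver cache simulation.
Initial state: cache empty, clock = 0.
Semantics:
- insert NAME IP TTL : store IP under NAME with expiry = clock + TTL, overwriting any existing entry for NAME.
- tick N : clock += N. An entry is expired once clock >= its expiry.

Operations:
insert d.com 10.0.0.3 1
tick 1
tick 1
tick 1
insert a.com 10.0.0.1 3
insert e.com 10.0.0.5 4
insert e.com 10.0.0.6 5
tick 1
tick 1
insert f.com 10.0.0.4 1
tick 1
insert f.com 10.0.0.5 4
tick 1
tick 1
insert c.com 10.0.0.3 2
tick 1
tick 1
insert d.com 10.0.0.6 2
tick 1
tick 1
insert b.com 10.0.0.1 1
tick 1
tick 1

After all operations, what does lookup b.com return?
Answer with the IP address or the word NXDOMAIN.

Op 1: insert d.com -> 10.0.0.3 (expiry=0+1=1). clock=0
Op 2: tick 1 -> clock=1. purged={d.com}
Op 3: tick 1 -> clock=2.
Op 4: tick 1 -> clock=3.
Op 5: insert a.com -> 10.0.0.1 (expiry=3+3=6). clock=3
Op 6: insert e.com -> 10.0.0.5 (expiry=3+4=7). clock=3
Op 7: insert e.com -> 10.0.0.6 (expiry=3+5=8). clock=3
Op 8: tick 1 -> clock=4.
Op 9: tick 1 -> clock=5.
Op 10: insert f.com -> 10.0.0.4 (expiry=5+1=6). clock=5
Op 11: tick 1 -> clock=6. purged={a.com,f.com}
Op 12: insert f.com -> 10.0.0.5 (expiry=6+4=10). clock=6
Op 13: tick 1 -> clock=7.
Op 14: tick 1 -> clock=8. purged={e.com}
Op 15: insert c.com -> 10.0.0.3 (expiry=8+2=10). clock=8
Op 16: tick 1 -> clock=9.
Op 17: tick 1 -> clock=10. purged={c.com,f.com}
Op 18: insert d.com -> 10.0.0.6 (expiry=10+2=12). clock=10
Op 19: tick 1 -> clock=11.
Op 20: tick 1 -> clock=12. purged={d.com}
Op 21: insert b.com -> 10.0.0.1 (expiry=12+1=13). clock=12
Op 22: tick 1 -> clock=13. purged={b.com}
Op 23: tick 1 -> clock=14.
lookup b.com: not in cache (expired or never inserted)

Answer: NXDOMAIN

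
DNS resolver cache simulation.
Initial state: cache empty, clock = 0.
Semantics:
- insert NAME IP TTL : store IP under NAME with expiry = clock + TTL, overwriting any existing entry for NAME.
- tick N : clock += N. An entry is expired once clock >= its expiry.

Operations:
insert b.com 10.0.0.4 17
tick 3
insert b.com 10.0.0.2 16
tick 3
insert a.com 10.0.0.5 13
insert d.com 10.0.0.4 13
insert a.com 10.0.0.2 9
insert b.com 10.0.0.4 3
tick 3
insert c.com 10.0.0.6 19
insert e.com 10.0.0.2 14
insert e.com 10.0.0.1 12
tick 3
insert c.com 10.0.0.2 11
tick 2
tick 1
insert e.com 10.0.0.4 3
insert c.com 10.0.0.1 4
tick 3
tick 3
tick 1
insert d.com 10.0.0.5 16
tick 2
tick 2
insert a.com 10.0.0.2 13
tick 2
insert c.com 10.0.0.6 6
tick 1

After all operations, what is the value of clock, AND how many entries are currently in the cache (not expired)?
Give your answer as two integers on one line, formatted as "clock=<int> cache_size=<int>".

Op 1: insert b.com -> 10.0.0.4 (expiry=0+17=17). clock=0
Op 2: tick 3 -> clock=3.
Op 3: insert b.com -> 10.0.0.2 (expiry=3+16=19). clock=3
Op 4: tick 3 -> clock=6.
Op 5: insert a.com -> 10.0.0.5 (expiry=6+13=19). clock=6
Op 6: insert d.com -> 10.0.0.4 (expiry=6+13=19). clock=6
Op 7: insert a.com -> 10.0.0.2 (expiry=6+9=15). clock=6
Op 8: insert b.com -> 10.0.0.4 (expiry=6+3=9). clock=6
Op 9: tick 3 -> clock=9. purged={b.com}
Op 10: insert c.com -> 10.0.0.6 (expiry=9+19=28). clock=9
Op 11: insert e.com -> 10.0.0.2 (expiry=9+14=23). clock=9
Op 12: insert e.com -> 10.0.0.1 (expiry=9+12=21). clock=9
Op 13: tick 3 -> clock=12.
Op 14: insert c.com -> 10.0.0.2 (expiry=12+11=23). clock=12
Op 15: tick 2 -> clock=14.
Op 16: tick 1 -> clock=15. purged={a.com}
Op 17: insert e.com -> 10.0.0.4 (expiry=15+3=18). clock=15
Op 18: insert c.com -> 10.0.0.1 (expiry=15+4=19). clock=15
Op 19: tick 3 -> clock=18. purged={e.com}
Op 20: tick 3 -> clock=21. purged={c.com,d.com}
Op 21: tick 1 -> clock=22.
Op 22: insert d.com -> 10.0.0.5 (expiry=22+16=38). clock=22
Op 23: tick 2 -> clock=24.
Op 24: tick 2 -> clock=26.
Op 25: insert a.com -> 10.0.0.2 (expiry=26+13=39). clock=26
Op 26: tick 2 -> clock=28.
Op 27: insert c.com -> 10.0.0.6 (expiry=28+6=34). clock=28
Op 28: tick 1 -> clock=29.
Final clock = 29
Final cache (unexpired): {a.com,c.com,d.com} -> size=3

Answer: clock=29 cache_size=3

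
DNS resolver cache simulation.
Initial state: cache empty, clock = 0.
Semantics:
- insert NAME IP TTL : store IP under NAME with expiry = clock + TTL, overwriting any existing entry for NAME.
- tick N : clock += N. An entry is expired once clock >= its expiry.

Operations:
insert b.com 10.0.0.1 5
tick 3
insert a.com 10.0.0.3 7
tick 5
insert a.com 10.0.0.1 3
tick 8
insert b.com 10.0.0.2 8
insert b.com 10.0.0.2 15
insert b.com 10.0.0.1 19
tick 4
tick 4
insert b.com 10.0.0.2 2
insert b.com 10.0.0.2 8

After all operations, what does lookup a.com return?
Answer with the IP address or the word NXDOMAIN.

Op 1: insert b.com -> 10.0.0.1 (expiry=0+5=5). clock=0
Op 2: tick 3 -> clock=3.
Op 3: insert a.com -> 10.0.0.3 (expiry=3+7=10). clock=3
Op 4: tick 5 -> clock=8. purged={b.com}
Op 5: insert a.com -> 10.0.0.1 (expiry=8+3=11). clock=8
Op 6: tick 8 -> clock=16. purged={a.com}
Op 7: insert b.com -> 10.0.0.2 (expiry=16+8=24). clock=16
Op 8: insert b.com -> 10.0.0.2 (expiry=16+15=31). clock=16
Op 9: insert b.com -> 10.0.0.1 (expiry=16+19=35). clock=16
Op 10: tick 4 -> clock=20.
Op 11: tick 4 -> clock=24.
Op 12: insert b.com -> 10.0.0.2 (expiry=24+2=26). clock=24
Op 13: insert b.com -> 10.0.0.2 (expiry=24+8=32). clock=24
lookup a.com: not in cache (expired or never inserted)

Answer: NXDOMAIN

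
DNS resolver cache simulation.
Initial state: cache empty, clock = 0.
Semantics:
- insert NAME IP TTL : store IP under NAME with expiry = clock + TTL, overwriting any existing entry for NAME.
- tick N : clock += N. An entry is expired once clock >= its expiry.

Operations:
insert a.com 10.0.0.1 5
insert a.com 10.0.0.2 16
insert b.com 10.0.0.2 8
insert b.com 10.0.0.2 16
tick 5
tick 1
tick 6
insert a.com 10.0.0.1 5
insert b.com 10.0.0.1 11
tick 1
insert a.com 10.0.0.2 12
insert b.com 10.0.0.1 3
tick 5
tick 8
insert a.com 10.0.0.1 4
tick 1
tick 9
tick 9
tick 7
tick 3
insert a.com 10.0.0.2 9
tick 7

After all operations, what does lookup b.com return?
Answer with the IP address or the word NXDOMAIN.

Answer: NXDOMAIN

Derivation:
Op 1: insert a.com -> 10.0.0.1 (expiry=0+5=5). clock=0
Op 2: insert a.com -> 10.0.0.2 (expiry=0+16=16). clock=0
Op 3: insert b.com -> 10.0.0.2 (expiry=0+8=8). clock=0
Op 4: insert b.com -> 10.0.0.2 (expiry=0+16=16). clock=0
Op 5: tick 5 -> clock=5.
Op 6: tick 1 -> clock=6.
Op 7: tick 6 -> clock=12.
Op 8: insert a.com -> 10.0.0.1 (expiry=12+5=17). clock=12
Op 9: insert b.com -> 10.0.0.1 (expiry=12+11=23). clock=12
Op 10: tick 1 -> clock=13.
Op 11: insert a.com -> 10.0.0.2 (expiry=13+12=25). clock=13
Op 12: insert b.com -> 10.0.0.1 (expiry=13+3=16). clock=13
Op 13: tick 5 -> clock=18. purged={b.com}
Op 14: tick 8 -> clock=26. purged={a.com}
Op 15: insert a.com -> 10.0.0.1 (expiry=26+4=30). clock=26
Op 16: tick 1 -> clock=27.
Op 17: tick 9 -> clock=36. purged={a.com}
Op 18: tick 9 -> clock=45.
Op 19: tick 7 -> clock=52.
Op 20: tick 3 -> clock=55.
Op 21: insert a.com -> 10.0.0.2 (expiry=55+9=64). clock=55
Op 22: tick 7 -> clock=62.
lookup b.com: not in cache (expired or never inserted)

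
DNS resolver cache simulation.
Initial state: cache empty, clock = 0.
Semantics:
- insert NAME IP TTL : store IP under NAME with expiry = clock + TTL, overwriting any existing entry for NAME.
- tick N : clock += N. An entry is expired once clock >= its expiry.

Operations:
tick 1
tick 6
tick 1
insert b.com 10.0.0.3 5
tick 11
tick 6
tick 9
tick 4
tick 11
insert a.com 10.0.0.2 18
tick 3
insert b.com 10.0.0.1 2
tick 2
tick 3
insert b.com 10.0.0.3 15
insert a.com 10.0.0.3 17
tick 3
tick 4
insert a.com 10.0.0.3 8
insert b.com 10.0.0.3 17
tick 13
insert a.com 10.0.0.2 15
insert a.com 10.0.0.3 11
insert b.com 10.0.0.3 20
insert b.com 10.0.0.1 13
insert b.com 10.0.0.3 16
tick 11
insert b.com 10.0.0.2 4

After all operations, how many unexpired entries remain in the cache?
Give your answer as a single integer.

Op 1: tick 1 -> clock=1.
Op 2: tick 6 -> clock=7.
Op 3: tick 1 -> clock=8.
Op 4: insert b.com -> 10.0.0.3 (expiry=8+5=13). clock=8
Op 5: tick 11 -> clock=19. purged={b.com}
Op 6: tick 6 -> clock=25.
Op 7: tick 9 -> clock=34.
Op 8: tick 4 -> clock=38.
Op 9: tick 11 -> clock=49.
Op 10: insert a.com -> 10.0.0.2 (expiry=49+18=67). clock=49
Op 11: tick 3 -> clock=52.
Op 12: insert b.com -> 10.0.0.1 (expiry=52+2=54). clock=52
Op 13: tick 2 -> clock=54. purged={b.com}
Op 14: tick 3 -> clock=57.
Op 15: insert b.com -> 10.0.0.3 (expiry=57+15=72). clock=57
Op 16: insert a.com -> 10.0.0.3 (expiry=57+17=74). clock=57
Op 17: tick 3 -> clock=60.
Op 18: tick 4 -> clock=64.
Op 19: insert a.com -> 10.0.0.3 (expiry=64+8=72). clock=64
Op 20: insert b.com -> 10.0.0.3 (expiry=64+17=81). clock=64
Op 21: tick 13 -> clock=77. purged={a.com}
Op 22: insert a.com -> 10.0.0.2 (expiry=77+15=92). clock=77
Op 23: insert a.com -> 10.0.0.3 (expiry=77+11=88). clock=77
Op 24: insert b.com -> 10.0.0.3 (expiry=77+20=97). clock=77
Op 25: insert b.com -> 10.0.0.1 (expiry=77+13=90). clock=77
Op 26: insert b.com -> 10.0.0.3 (expiry=77+16=93). clock=77
Op 27: tick 11 -> clock=88. purged={a.com}
Op 28: insert b.com -> 10.0.0.2 (expiry=88+4=92). clock=88
Final cache (unexpired): {b.com} -> size=1

Answer: 1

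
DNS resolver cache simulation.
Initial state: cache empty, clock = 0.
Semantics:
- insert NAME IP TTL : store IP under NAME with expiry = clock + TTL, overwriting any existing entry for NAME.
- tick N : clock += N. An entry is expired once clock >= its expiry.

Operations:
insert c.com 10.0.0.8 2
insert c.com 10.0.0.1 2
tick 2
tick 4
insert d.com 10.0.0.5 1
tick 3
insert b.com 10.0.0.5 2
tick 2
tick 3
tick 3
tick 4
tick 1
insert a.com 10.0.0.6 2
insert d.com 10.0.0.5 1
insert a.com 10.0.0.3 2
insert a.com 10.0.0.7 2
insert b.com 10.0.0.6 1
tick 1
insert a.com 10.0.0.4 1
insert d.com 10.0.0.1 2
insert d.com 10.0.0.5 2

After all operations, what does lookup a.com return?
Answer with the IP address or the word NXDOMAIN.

Answer: 10.0.0.4

Derivation:
Op 1: insert c.com -> 10.0.0.8 (expiry=0+2=2). clock=0
Op 2: insert c.com -> 10.0.0.1 (expiry=0+2=2). clock=0
Op 3: tick 2 -> clock=2. purged={c.com}
Op 4: tick 4 -> clock=6.
Op 5: insert d.com -> 10.0.0.5 (expiry=6+1=7). clock=6
Op 6: tick 3 -> clock=9. purged={d.com}
Op 7: insert b.com -> 10.0.0.5 (expiry=9+2=11). clock=9
Op 8: tick 2 -> clock=11. purged={b.com}
Op 9: tick 3 -> clock=14.
Op 10: tick 3 -> clock=17.
Op 11: tick 4 -> clock=21.
Op 12: tick 1 -> clock=22.
Op 13: insert a.com -> 10.0.0.6 (expiry=22+2=24). clock=22
Op 14: insert d.com -> 10.0.0.5 (expiry=22+1=23). clock=22
Op 15: insert a.com -> 10.0.0.3 (expiry=22+2=24). clock=22
Op 16: insert a.com -> 10.0.0.7 (expiry=22+2=24). clock=22
Op 17: insert b.com -> 10.0.0.6 (expiry=22+1=23). clock=22
Op 18: tick 1 -> clock=23. purged={b.com,d.com}
Op 19: insert a.com -> 10.0.0.4 (expiry=23+1=24). clock=23
Op 20: insert d.com -> 10.0.0.1 (expiry=23+2=25). clock=23
Op 21: insert d.com -> 10.0.0.5 (expiry=23+2=25). clock=23
lookup a.com: present, ip=10.0.0.4 expiry=24 > clock=23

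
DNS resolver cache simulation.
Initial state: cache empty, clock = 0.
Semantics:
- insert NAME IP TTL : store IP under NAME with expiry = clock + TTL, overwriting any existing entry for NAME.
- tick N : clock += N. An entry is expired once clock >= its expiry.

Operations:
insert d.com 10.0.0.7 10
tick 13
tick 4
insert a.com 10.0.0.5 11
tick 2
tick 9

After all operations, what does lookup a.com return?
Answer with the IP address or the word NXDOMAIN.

Op 1: insert d.com -> 10.0.0.7 (expiry=0+10=10). clock=0
Op 2: tick 13 -> clock=13. purged={d.com}
Op 3: tick 4 -> clock=17.
Op 4: insert a.com -> 10.0.0.5 (expiry=17+11=28). clock=17
Op 5: tick 2 -> clock=19.
Op 6: tick 9 -> clock=28. purged={a.com}
lookup a.com: not in cache (expired or never inserted)

Answer: NXDOMAIN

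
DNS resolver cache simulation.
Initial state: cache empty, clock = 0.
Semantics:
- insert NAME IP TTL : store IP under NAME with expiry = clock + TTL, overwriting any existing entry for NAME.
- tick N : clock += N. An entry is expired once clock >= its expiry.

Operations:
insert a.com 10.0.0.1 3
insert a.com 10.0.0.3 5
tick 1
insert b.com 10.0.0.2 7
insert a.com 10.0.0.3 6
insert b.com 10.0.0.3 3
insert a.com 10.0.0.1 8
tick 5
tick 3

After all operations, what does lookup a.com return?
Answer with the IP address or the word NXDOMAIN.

Op 1: insert a.com -> 10.0.0.1 (expiry=0+3=3). clock=0
Op 2: insert a.com -> 10.0.0.3 (expiry=0+5=5). clock=0
Op 3: tick 1 -> clock=1.
Op 4: insert b.com -> 10.0.0.2 (expiry=1+7=8). clock=1
Op 5: insert a.com -> 10.0.0.3 (expiry=1+6=7). clock=1
Op 6: insert b.com -> 10.0.0.3 (expiry=1+3=4). clock=1
Op 7: insert a.com -> 10.0.0.1 (expiry=1+8=9). clock=1
Op 8: tick 5 -> clock=6. purged={b.com}
Op 9: tick 3 -> clock=9. purged={a.com}
lookup a.com: not in cache (expired or never inserted)

Answer: NXDOMAIN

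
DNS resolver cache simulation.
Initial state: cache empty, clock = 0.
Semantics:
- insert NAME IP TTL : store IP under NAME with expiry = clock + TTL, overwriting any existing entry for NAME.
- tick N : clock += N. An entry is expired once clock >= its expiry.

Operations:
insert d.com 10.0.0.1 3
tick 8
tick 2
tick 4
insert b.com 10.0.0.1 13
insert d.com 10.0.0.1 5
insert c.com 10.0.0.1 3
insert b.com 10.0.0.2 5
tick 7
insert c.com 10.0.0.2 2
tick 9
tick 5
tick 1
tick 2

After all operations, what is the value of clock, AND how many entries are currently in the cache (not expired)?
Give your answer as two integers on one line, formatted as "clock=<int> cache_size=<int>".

Answer: clock=38 cache_size=0

Derivation:
Op 1: insert d.com -> 10.0.0.1 (expiry=0+3=3). clock=0
Op 2: tick 8 -> clock=8. purged={d.com}
Op 3: tick 2 -> clock=10.
Op 4: tick 4 -> clock=14.
Op 5: insert b.com -> 10.0.0.1 (expiry=14+13=27). clock=14
Op 6: insert d.com -> 10.0.0.1 (expiry=14+5=19). clock=14
Op 7: insert c.com -> 10.0.0.1 (expiry=14+3=17). clock=14
Op 8: insert b.com -> 10.0.0.2 (expiry=14+5=19). clock=14
Op 9: tick 7 -> clock=21. purged={b.com,c.com,d.com}
Op 10: insert c.com -> 10.0.0.2 (expiry=21+2=23). clock=21
Op 11: tick 9 -> clock=30. purged={c.com}
Op 12: tick 5 -> clock=35.
Op 13: tick 1 -> clock=36.
Op 14: tick 2 -> clock=38.
Final clock = 38
Final cache (unexpired): {} -> size=0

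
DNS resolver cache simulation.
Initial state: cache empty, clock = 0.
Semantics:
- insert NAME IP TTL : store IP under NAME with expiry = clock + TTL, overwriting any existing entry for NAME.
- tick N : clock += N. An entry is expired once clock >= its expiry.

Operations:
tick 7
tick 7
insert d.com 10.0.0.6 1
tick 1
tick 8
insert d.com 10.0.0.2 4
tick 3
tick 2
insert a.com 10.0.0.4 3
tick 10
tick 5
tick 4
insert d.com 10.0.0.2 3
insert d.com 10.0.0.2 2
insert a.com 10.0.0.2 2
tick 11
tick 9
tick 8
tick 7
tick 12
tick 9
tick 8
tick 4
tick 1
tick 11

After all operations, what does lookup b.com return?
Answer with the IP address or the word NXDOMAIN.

Op 1: tick 7 -> clock=7.
Op 2: tick 7 -> clock=14.
Op 3: insert d.com -> 10.0.0.6 (expiry=14+1=15). clock=14
Op 4: tick 1 -> clock=15. purged={d.com}
Op 5: tick 8 -> clock=23.
Op 6: insert d.com -> 10.0.0.2 (expiry=23+4=27). clock=23
Op 7: tick 3 -> clock=26.
Op 8: tick 2 -> clock=28. purged={d.com}
Op 9: insert a.com -> 10.0.0.4 (expiry=28+3=31). clock=28
Op 10: tick 10 -> clock=38. purged={a.com}
Op 11: tick 5 -> clock=43.
Op 12: tick 4 -> clock=47.
Op 13: insert d.com -> 10.0.0.2 (expiry=47+3=50). clock=47
Op 14: insert d.com -> 10.0.0.2 (expiry=47+2=49). clock=47
Op 15: insert a.com -> 10.0.0.2 (expiry=47+2=49). clock=47
Op 16: tick 11 -> clock=58. purged={a.com,d.com}
Op 17: tick 9 -> clock=67.
Op 18: tick 8 -> clock=75.
Op 19: tick 7 -> clock=82.
Op 20: tick 12 -> clock=94.
Op 21: tick 9 -> clock=103.
Op 22: tick 8 -> clock=111.
Op 23: tick 4 -> clock=115.
Op 24: tick 1 -> clock=116.
Op 25: tick 11 -> clock=127.
lookup b.com: not in cache (expired or never inserted)

Answer: NXDOMAIN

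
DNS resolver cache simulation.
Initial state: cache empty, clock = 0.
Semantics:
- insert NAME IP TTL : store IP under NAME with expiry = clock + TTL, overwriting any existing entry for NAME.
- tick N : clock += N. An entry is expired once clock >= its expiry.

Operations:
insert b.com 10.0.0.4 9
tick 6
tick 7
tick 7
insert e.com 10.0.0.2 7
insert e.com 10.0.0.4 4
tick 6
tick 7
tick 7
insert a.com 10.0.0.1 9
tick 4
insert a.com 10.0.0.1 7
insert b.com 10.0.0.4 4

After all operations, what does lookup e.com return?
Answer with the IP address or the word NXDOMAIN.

Op 1: insert b.com -> 10.0.0.4 (expiry=0+9=9). clock=0
Op 2: tick 6 -> clock=6.
Op 3: tick 7 -> clock=13. purged={b.com}
Op 4: tick 7 -> clock=20.
Op 5: insert e.com -> 10.0.0.2 (expiry=20+7=27). clock=20
Op 6: insert e.com -> 10.0.0.4 (expiry=20+4=24). clock=20
Op 7: tick 6 -> clock=26. purged={e.com}
Op 8: tick 7 -> clock=33.
Op 9: tick 7 -> clock=40.
Op 10: insert a.com -> 10.0.0.1 (expiry=40+9=49). clock=40
Op 11: tick 4 -> clock=44.
Op 12: insert a.com -> 10.0.0.1 (expiry=44+7=51). clock=44
Op 13: insert b.com -> 10.0.0.4 (expiry=44+4=48). clock=44
lookup e.com: not in cache (expired or never inserted)

Answer: NXDOMAIN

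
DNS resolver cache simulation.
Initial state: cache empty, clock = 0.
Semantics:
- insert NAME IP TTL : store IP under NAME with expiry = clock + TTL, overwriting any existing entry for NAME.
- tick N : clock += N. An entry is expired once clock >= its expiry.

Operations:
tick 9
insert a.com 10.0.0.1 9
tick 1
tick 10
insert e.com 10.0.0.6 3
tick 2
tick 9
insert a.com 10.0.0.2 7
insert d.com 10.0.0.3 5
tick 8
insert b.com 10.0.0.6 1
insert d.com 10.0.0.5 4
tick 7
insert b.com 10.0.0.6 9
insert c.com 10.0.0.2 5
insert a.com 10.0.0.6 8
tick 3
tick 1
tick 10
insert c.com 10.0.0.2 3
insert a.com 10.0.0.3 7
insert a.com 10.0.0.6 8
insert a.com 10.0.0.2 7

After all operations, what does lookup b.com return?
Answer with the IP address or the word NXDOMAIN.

Op 1: tick 9 -> clock=9.
Op 2: insert a.com -> 10.0.0.1 (expiry=9+9=18). clock=9
Op 3: tick 1 -> clock=10.
Op 4: tick 10 -> clock=20. purged={a.com}
Op 5: insert e.com -> 10.0.0.6 (expiry=20+3=23). clock=20
Op 6: tick 2 -> clock=22.
Op 7: tick 9 -> clock=31. purged={e.com}
Op 8: insert a.com -> 10.0.0.2 (expiry=31+7=38). clock=31
Op 9: insert d.com -> 10.0.0.3 (expiry=31+5=36). clock=31
Op 10: tick 8 -> clock=39. purged={a.com,d.com}
Op 11: insert b.com -> 10.0.0.6 (expiry=39+1=40). clock=39
Op 12: insert d.com -> 10.0.0.5 (expiry=39+4=43). clock=39
Op 13: tick 7 -> clock=46. purged={b.com,d.com}
Op 14: insert b.com -> 10.0.0.6 (expiry=46+9=55). clock=46
Op 15: insert c.com -> 10.0.0.2 (expiry=46+5=51). clock=46
Op 16: insert a.com -> 10.0.0.6 (expiry=46+8=54). clock=46
Op 17: tick 3 -> clock=49.
Op 18: tick 1 -> clock=50.
Op 19: tick 10 -> clock=60. purged={a.com,b.com,c.com}
Op 20: insert c.com -> 10.0.0.2 (expiry=60+3=63). clock=60
Op 21: insert a.com -> 10.0.0.3 (expiry=60+7=67). clock=60
Op 22: insert a.com -> 10.0.0.6 (expiry=60+8=68). clock=60
Op 23: insert a.com -> 10.0.0.2 (expiry=60+7=67). clock=60
lookup b.com: not in cache (expired or never inserted)

Answer: NXDOMAIN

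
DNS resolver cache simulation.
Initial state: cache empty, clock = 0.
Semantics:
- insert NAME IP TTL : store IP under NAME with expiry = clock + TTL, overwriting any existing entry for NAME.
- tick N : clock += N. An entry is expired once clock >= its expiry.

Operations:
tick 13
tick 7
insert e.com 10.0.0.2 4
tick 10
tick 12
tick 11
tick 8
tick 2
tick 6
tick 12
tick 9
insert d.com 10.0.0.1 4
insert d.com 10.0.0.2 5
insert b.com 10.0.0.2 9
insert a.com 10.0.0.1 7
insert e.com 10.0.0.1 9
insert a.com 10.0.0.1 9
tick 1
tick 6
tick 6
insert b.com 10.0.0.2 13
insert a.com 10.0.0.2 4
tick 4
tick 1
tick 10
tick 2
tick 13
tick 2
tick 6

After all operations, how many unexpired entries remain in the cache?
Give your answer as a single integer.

Op 1: tick 13 -> clock=13.
Op 2: tick 7 -> clock=20.
Op 3: insert e.com -> 10.0.0.2 (expiry=20+4=24). clock=20
Op 4: tick 10 -> clock=30. purged={e.com}
Op 5: tick 12 -> clock=42.
Op 6: tick 11 -> clock=53.
Op 7: tick 8 -> clock=61.
Op 8: tick 2 -> clock=63.
Op 9: tick 6 -> clock=69.
Op 10: tick 12 -> clock=81.
Op 11: tick 9 -> clock=90.
Op 12: insert d.com -> 10.0.0.1 (expiry=90+4=94). clock=90
Op 13: insert d.com -> 10.0.0.2 (expiry=90+5=95). clock=90
Op 14: insert b.com -> 10.0.0.2 (expiry=90+9=99). clock=90
Op 15: insert a.com -> 10.0.0.1 (expiry=90+7=97). clock=90
Op 16: insert e.com -> 10.0.0.1 (expiry=90+9=99). clock=90
Op 17: insert a.com -> 10.0.0.1 (expiry=90+9=99). clock=90
Op 18: tick 1 -> clock=91.
Op 19: tick 6 -> clock=97. purged={d.com}
Op 20: tick 6 -> clock=103. purged={a.com,b.com,e.com}
Op 21: insert b.com -> 10.0.0.2 (expiry=103+13=116). clock=103
Op 22: insert a.com -> 10.0.0.2 (expiry=103+4=107). clock=103
Op 23: tick 4 -> clock=107. purged={a.com}
Op 24: tick 1 -> clock=108.
Op 25: tick 10 -> clock=118. purged={b.com}
Op 26: tick 2 -> clock=120.
Op 27: tick 13 -> clock=133.
Op 28: tick 2 -> clock=135.
Op 29: tick 6 -> clock=141.
Final cache (unexpired): {} -> size=0

Answer: 0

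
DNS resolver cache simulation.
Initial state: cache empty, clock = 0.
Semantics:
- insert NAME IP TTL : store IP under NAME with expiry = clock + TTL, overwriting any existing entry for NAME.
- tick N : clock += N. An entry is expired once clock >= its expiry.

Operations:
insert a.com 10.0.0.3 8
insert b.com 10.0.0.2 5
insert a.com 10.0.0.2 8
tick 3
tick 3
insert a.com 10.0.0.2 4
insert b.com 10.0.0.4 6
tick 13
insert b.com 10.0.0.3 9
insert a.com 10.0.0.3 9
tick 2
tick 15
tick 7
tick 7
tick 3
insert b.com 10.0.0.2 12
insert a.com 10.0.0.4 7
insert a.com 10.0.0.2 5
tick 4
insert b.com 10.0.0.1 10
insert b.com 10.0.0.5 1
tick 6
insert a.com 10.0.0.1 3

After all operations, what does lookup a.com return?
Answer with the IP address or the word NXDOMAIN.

Op 1: insert a.com -> 10.0.0.3 (expiry=0+8=8). clock=0
Op 2: insert b.com -> 10.0.0.2 (expiry=0+5=5). clock=0
Op 3: insert a.com -> 10.0.0.2 (expiry=0+8=8). clock=0
Op 4: tick 3 -> clock=3.
Op 5: tick 3 -> clock=6. purged={b.com}
Op 6: insert a.com -> 10.0.0.2 (expiry=6+4=10). clock=6
Op 7: insert b.com -> 10.0.0.4 (expiry=6+6=12). clock=6
Op 8: tick 13 -> clock=19. purged={a.com,b.com}
Op 9: insert b.com -> 10.0.0.3 (expiry=19+9=28). clock=19
Op 10: insert a.com -> 10.0.0.3 (expiry=19+9=28). clock=19
Op 11: tick 2 -> clock=21.
Op 12: tick 15 -> clock=36. purged={a.com,b.com}
Op 13: tick 7 -> clock=43.
Op 14: tick 7 -> clock=50.
Op 15: tick 3 -> clock=53.
Op 16: insert b.com -> 10.0.0.2 (expiry=53+12=65). clock=53
Op 17: insert a.com -> 10.0.0.4 (expiry=53+7=60). clock=53
Op 18: insert a.com -> 10.0.0.2 (expiry=53+5=58). clock=53
Op 19: tick 4 -> clock=57.
Op 20: insert b.com -> 10.0.0.1 (expiry=57+10=67). clock=57
Op 21: insert b.com -> 10.0.0.5 (expiry=57+1=58). clock=57
Op 22: tick 6 -> clock=63. purged={a.com,b.com}
Op 23: insert a.com -> 10.0.0.1 (expiry=63+3=66). clock=63
lookup a.com: present, ip=10.0.0.1 expiry=66 > clock=63

Answer: 10.0.0.1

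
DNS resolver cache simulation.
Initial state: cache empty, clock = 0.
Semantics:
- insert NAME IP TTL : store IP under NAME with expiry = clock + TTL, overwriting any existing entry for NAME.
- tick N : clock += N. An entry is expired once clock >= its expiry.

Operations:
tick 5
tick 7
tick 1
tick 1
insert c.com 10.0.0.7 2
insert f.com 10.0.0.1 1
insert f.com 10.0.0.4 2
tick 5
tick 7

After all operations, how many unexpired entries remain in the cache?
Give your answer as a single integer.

Op 1: tick 5 -> clock=5.
Op 2: tick 7 -> clock=12.
Op 3: tick 1 -> clock=13.
Op 4: tick 1 -> clock=14.
Op 5: insert c.com -> 10.0.0.7 (expiry=14+2=16). clock=14
Op 6: insert f.com -> 10.0.0.1 (expiry=14+1=15). clock=14
Op 7: insert f.com -> 10.0.0.4 (expiry=14+2=16). clock=14
Op 8: tick 5 -> clock=19. purged={c.com,f.com}
Op 9: tick 7 -> clock=26.
Final cache (unexpired): {} -> size=0

Answer: 0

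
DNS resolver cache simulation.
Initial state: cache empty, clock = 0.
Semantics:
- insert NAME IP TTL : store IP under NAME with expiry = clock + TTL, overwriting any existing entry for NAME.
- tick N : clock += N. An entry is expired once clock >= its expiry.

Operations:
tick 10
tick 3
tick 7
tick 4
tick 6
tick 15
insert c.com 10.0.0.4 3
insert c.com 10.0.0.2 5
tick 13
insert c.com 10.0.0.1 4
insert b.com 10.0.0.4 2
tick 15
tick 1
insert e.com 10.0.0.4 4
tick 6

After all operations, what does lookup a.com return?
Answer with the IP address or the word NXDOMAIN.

Answer: NXDOMAIN

Derivation:
Op 1: tick 10 -> clock=10.
Op 2: tick 3 -> clock=13.
Op 3: tick 7 -> clock=20.
Op 4: tick 4 -> clock=24.
Op 5: tick 6 -> clock=30.
Op 6: tick 15 -> clock=45.
Op 7: insert c.com -> 10.0.0.4 (expiry=45+3=48). clock=45
Op 8: insert c.com -> 10.0.0.2 (expiry=45+5=50). clock=45
Op 9: tick 13 -> clock=58. purged={c.com}
Op 10: insert c.com -> 10.0.0.1 (expiry=58+4=62). clock=58
Op 11: insert b.com -> 10.0.0.4 (expiry=58+2=60). clock=58
Op 12: tick 15 -> clock=73. purged={b.com,c.com}
Op 13: tick 1 -> clock=74.
Op 14: insert e.com -> 10.0.0.4 (expiry=74+4=78). clock=74
Op 15: tick 6 -> clock=80. purged={e.com}
lookup a.com: not in cache (expired or never inserted)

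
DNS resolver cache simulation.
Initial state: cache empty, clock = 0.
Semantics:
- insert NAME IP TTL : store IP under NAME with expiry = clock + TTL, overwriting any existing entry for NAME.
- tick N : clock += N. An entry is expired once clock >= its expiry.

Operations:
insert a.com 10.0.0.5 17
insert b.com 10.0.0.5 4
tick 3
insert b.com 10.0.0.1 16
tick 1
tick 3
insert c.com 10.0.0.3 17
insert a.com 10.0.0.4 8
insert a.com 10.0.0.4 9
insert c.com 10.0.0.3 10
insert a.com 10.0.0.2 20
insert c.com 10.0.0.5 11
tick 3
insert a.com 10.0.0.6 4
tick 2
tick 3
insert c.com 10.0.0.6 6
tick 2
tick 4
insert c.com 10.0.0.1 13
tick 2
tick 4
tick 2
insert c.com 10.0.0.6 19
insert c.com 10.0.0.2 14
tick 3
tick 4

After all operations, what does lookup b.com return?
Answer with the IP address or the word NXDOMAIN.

Op 1: insert a.com -> 10.0.0.5 (expiry=0+17=17). clock=0
Op 2: insert b.com -> 10.0.0.5 (expiry=0+4=4). clock=0
Op 3: tick 3 -> clock=3.
Op 4: insert b.com -> 10.0.0.1 (expiry=3+16=19). clock=3
Op 5: tick 1 -> clock=4.
Op 6: tick 3 -> clock=7.
Op 7: insert c.com -> 10.0.0.3 (expiry=7+17=24). clock=7
Op 8: insert a.com -> 10.0.0.4 (expiry=7+8=15). clock=7
Op 9: insert a.com -> 10.0.0.4 (expiry=7+9=16). clock=7
Op 10: insert c.com -> 10.0.0.3 (expiry=7+10=17). clock=7
Op 11: insert a.com -> 10.0.0.2 (expiry=7+20=27). clock=7
Op 12: insert c.com -> 10.0.0.5 (expiry=7+11=18). clock=7
Op 13: tick 3 -> clock=10.
Op 14: insert a.com -> 10.0.0.6 (expiry=10+4=14). clock=10
Op 15: tick 2 -> clock=12.
Op 16: tick 3 -> clock=15. purged={a.com}
Op 17: insert c.com -> 10.0.0.6 (expiry=15+6=21). clock=15
Op 18: tick 2 -> clock=17.
Op 19: tick 4 -> clock=21. purged={b.com,c.com}
Op 20: insert c.com -> 10.0.0.1 (expiry=21+13=34). clock=21
Op 21: tick 2 -> clock=23.
Op 22: tick 4 -> clock=27.
Op 23: tick 2 -> clock=29.
Op 24: insert c.com -> 10.0.0.6 (expiry=29+19=48). clock=29
Op 25: insert c.com -> 10.0.0.2 (expiry=29+14=43). clock=29
Op 26: tick 3 -> clock=32.
Op 27: tick 4 -> clock=36.
lookup b.com: not in cache (expired or never inserted)

Answer: NXDOMAIN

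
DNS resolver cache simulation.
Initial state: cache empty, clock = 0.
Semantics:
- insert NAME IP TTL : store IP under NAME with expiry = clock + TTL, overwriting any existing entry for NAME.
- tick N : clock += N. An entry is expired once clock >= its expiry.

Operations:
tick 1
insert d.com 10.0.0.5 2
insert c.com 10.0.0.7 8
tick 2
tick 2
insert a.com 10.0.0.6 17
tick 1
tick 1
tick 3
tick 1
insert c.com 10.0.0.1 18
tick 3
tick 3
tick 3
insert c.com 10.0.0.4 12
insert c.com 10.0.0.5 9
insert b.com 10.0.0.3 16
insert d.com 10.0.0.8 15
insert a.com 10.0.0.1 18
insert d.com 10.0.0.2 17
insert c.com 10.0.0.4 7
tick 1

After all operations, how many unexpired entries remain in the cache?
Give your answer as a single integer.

Answer: 4

Derivation:
Op 1: tick 1 -> clock=1.
Op 2: insert d.com -> 10.0.0.5 (expiry=1+2=3). clock=1
Op 3: insert c.com -> 10.0.0.7 (expiry=1+8=9). clock=1
Op 4: tick 2 -> clock=3. purged={d.com}
Op 5: tick 2 -> clock=5.
Op 6: insert a.com -> 10.0.0.6 (expiry=5+17=22). clock=5
Op 7: tick 1 -> clock=6.
Op 8: tick 1 -> clock=7.
Op 9: tick 3 -> clock=10. purged={c.com}
Op 10: tick 1 -> clock=11.
Op 11: insert c.com -> 10.0.0.1 (expiry=11+18=29). clock=11
Op 12: tick 3 -> clock=14.
Op 13: tick 3 -> clock=17.
Op 14: tick 3 -> clock=20.
Op 15: insert c.com -> 10.0.0.4 (expiry=20+12=32). clock=20
Op 16: insert c.com -> 10.0.0.5 (expiry=20+9=29). clock=20
Op 17: insert b.com -> 10.0.0.3 (expiry=20+16=36). clock=20
Op 18: insert d.com -> 10.0.0.8 (expiry=20+15=35). clock=20
Op 19: insert a.com -> 10.0.0.1 (expiry=20+18=38). clock=20
Op 20: insert d.com -> 10.0.0.2 (expiry=20+17=37). clock=20
Op 21: insert c.com -> 10.0.0.4 (expiry=20+7=27). clock=20
Op 22: tick 1 -> clock=21.
Final cache (unexpired): {a.com,b.com,c.com,d.com} -> size=4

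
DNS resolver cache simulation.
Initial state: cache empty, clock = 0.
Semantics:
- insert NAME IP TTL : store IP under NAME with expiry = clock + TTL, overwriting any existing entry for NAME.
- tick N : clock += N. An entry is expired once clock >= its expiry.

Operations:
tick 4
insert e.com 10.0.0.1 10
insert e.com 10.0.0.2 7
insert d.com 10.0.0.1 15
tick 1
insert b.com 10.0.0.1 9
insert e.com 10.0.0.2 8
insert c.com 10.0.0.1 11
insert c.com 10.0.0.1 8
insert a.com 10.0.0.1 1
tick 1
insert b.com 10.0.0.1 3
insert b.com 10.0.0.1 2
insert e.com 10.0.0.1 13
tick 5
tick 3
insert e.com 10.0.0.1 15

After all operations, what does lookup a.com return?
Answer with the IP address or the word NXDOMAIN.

Answer: NXDOMAIN

Derivation:
Op 1: tick 4 -> clock=4.
Op 2: insert e.com -> 10.0.0.1 (expiry=4+10=14). clock=4
Op 3: insert e.com -> 10.0.0.2 (expiry=4+7=11). clock=4
Op 4: insert d.com -> 10.0.0.1 (expiry=4+15=19). clock=4
Op 5: tick 1 -> clock=5.
Op 6: insert b.com -> 10.0.0.1 (expiry=5+9=14). clock=5
Op 7: insert e.com -> 10.0.0.2 (expiry=5+8=13). clock=5
Op 8: insert c.com -> 10.0.0.1 (expiry=5+11=16). clock=5
Op 9: insert c.com -> 10.0.0.1 (expiry=5+8=13). clock=5
Op 10: insert a.com -> 10.0.0.1 (expiry=5+1=6). clock=5
Op 11: tick 1 -> clock=6. purged={a.com}
Op 12: insert b.com -> 10.0.0.1 (expiry=6+3=9). clock=6
Op 13: insert b.com -> 10.0.0.1 (expiry=6+2=8). clock=6
Op 14: insert e.com -> 10.0.0.1 (expiry=6+13=19). clock=6
Op 15: tick 5 -> clock=11. purged={b.com}
Op 16: tick 3 -> clock=14. purged={c.com}
Op 17: insert e.com -> 10.0.0.1 (expiry=14+15=29). clock=14
lookup a.com: not in cache (expired or never inserted)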